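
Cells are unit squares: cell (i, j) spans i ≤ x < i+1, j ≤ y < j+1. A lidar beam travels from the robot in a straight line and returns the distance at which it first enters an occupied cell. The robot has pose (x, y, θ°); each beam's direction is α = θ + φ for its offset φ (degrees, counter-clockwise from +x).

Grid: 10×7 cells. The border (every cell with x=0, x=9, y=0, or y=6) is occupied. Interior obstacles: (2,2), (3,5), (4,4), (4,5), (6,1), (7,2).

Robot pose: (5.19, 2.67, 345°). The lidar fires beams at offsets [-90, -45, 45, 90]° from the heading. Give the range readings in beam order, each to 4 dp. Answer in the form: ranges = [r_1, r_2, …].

ranges = [1.7289, 1.6200, 4.3994, 3.4475]

beam 1: φ=-90°, α=255°
  cosα=-0.2588 sinα=-0.9659 | (5,2) | tMaxX 0.7341 tMaxY 0.6936 | tΔX 3.8637 tΔY 1.0353
    t=0.6936 [y] (5,1)
    t=0.7341 [x] (4,1)
    t=1.7289 [y] (4,0) — stop
  → r_1 = 1.7289
beam 2: φ=-45°, α=300°
  cosα=0.5000 sinα=-0.8660 | (5,2) | tMaxX 1.6200 tMaxY 0.7736 | tΔX 2.0000 tΔY 1.1547
    t=0.7736 [y] (5,1)
    t=1.6200 [x] (6,1) — stop
  → r_2 = 1.6200
beam 3: φ=45°, α=30°
  cosα=0.8660 sinα=0.5000 | (5,2) | tMaxX 0.9353 tMaxY 0.6600 | tΔX 1.1547 tΔY 2.0000
    t=0.6600 [y] (5,3)
    t=0.9353 [x] (6,3)
    t=2.0900 [x] (7,3)
    t=2.6600 [y] (7,4)
    t=3.2447 [x] (8,4)
    t=4.3994 [x] (9,4) — stop
  → r_3 = 4.3994
beam 4: φ=90°, α=75°
  cosα=0.2588 sinα=0.9659 | (5,2) | tMaxX 3.1296 tMaxY 0.3416 | tΔX 3.8637 tΔY 1.0353
    t=0.3416 [y] (5,3)
    t=1.3769 [y] (5,4)
    t=2.4122 [y] (5,5)
    t=3.1296 [x] (6,5)
    t=3.4475 [y] (6,6) — stop
  → r_4 = 3.4475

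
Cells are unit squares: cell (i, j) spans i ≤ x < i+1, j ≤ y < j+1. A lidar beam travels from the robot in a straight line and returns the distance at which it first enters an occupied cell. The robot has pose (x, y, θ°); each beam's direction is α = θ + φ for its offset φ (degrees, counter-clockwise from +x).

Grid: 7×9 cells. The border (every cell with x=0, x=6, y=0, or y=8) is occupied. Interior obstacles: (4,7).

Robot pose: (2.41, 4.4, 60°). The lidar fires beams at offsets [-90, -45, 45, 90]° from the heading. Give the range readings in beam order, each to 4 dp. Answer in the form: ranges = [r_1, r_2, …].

ranges = [4.1454, 3.7166, 3.7270, 1.6281]

beam 1: φ=-90°, α=330°
  dir = (cos 330°, sin 330°) = (0.8660, -0.5000); from cell (2,4)
  next x-line at t=0.6813, next y-line at t=0.8000; Δt_x=1.1547, Δt_y=2.0000
    x: enter (3,4) at t=0.6813
    y: enter (3,3) at t=0.8000
    x: enter (4,3) at t=1.8360
    y: enter (4,2) at t=2.8000
    x: enter (5,2) at t=2.9907
    x: enter (6,2) at t=4.1454 ← occupied
  → r_1 = 4.1454
beam 2: φ=-45°, α=15°
  dir = (cos 15°, sin 15°) = (0.9659, 0.2588); from cell (2,4)
  next x-line at t=0.6108, next y-line at t=2.3182; Δt_x=1.0353, Δt_y=3.8637
    x: enter (3,4) at t=0.6108
    x: enter (4,4) at t=1.6461
    y: enter (4,5) at t=2.3182
    x: enter (5,5) at t=2.6814
    x: enter (6,5) at t=3.7166 ← occupied
  → r_2 = 3.7166
beam 3: φ=45°, α=105°
  dir = (cos 105°, sin 105°) = (-0.2588, 0.9659); from cell (2,4)
  next x-line at t=1.5841, next y-line at t=0.6212; Δt_x=3.8637, Δt_y=1.0353
    y: enter (2,5) at t=0.6212
    x: enter (1,5) at t=1.5841
    y: enter (1,6) at t=1.6564
    y: enter (1,7) at t=2.6917
    y: enter (1,8) at t=3.7270 ← occupied
  → r_3 = 3.7270
beam 4: φ=90°, α=150°
  dir = (cos 150°, sin 150°) = (-0.8660, 0.5000); from cell (2,4)
  next x-line at t=0.4734, next y-line at t=1.2000; Δt_x=1.1547, Δt_y=2.0000
    x: enter (1,4) at t=0.4734
    y: enter (1,5) at t=1.2000
    x: enter (0,5) at t=1.6281 ← occupied
  → r_4 = 1.6281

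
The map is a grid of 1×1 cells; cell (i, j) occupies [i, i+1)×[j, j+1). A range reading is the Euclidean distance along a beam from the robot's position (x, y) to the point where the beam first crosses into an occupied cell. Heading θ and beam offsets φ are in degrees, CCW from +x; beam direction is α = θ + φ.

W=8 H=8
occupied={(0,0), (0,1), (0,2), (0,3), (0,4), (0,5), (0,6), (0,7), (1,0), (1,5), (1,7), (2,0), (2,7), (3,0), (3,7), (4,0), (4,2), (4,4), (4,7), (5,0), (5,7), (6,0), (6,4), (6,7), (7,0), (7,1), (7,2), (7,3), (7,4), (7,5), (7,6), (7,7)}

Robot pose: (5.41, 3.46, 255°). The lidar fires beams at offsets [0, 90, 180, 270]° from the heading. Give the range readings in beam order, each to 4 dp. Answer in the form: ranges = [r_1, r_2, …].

beam 1: φ=0°, α=255°
  direction (-0.2588, -0.9659); cell (5,3); t to first gridline: x 1.5841, y 0.4762 (then +3.8637 / +1.0353)
    (5,2) via y @ 0.4762
    (5,1) via y @ 1.5115
    (4,1) via x @ 1.5841
    (4,0) via y @ 2.5468  # hit
  → r_1 = 2.5468
beam 2: φ=90°, α=345°
  direction (0.9659, -0.2588); cell (5,3); t to first gridline: x 0.6108, y 1.7773 (then +1.0353 / +3.8637)
    (6,3) via x @ 0.6108
    (7,3) via x @ 1.6461  # hit
  → r_2 = 1.6461
beam 3: φ=180°, α=75°
  direction (0.2588, 0.9659); cell (5,3); t to first gridline: x 2.2796, y 0.5590 (then +3.8637 / +1.0353)
    (5,4) via y @ 0.5590
    (5,5) via y @ 1.5943
    (6,5) via x @ 2.2796
    (6,6) via y @ 2.6296
    (6,7) via y @ 3.6649  # hit
  → r_3 = 3.6649
beam 4: φ=270°, α=165°
  direction (-0.9659, 0.2588); cell (5,3); t to first gridline: x 0.4245, y 2.0864 (then +1.0353 / +3.8637)
    (4,3) via x @ 0.4245
    (3,3) via x @ 1.4597
    (3,4) via y @ 2.0864
    (2,4) via x @ 2.4950
    (1,4) via x @ 3.5303
    (0,4) via x @ 4.5656  # hit
  → r_4 = 4.5656

ranges = [2.5468, 1.6461, 3.6649, 4.5656]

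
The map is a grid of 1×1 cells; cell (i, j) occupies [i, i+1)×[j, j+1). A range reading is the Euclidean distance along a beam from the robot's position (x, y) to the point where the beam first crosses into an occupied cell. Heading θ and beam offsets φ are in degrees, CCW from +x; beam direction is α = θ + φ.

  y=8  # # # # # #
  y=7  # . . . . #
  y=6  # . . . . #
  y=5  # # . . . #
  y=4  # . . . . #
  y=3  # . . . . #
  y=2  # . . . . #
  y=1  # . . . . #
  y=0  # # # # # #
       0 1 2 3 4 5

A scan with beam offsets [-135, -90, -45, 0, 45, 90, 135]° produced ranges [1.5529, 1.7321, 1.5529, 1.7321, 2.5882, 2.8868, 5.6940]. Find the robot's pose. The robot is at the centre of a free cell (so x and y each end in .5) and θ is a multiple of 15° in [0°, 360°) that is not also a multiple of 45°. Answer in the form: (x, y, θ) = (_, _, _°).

(x, y, θ) = (2.5, 2.5, 300°)

Enumerate (i+0.5, j+0.5, θ) over the 27 free cells and 16 admissible headings. For each, cast all 7 beams and compare to the given ranges.
  (1.5, 2.5, 345°): beam 1 = 0.5774 ≠ 1.5529 ✗
  (1.5, 4.5, 195°): beam 1 = 0.5774 ≠ 1.5529 ✗
  (4.5, 6.5, 30°): beam 1 = 5.6940 ≠ 1.5529 ✗
  (2.5, 3.5, 195°): beam 1 = 5.0000 ≠ 1.5529 ✗
  …
  (2.5, 2.5, 300°): r_1=1.5529, r_2=1.7321, r_3=1.5529, r_4=1.7321, r_5=2.5882, r_6=2.8868, r_7=5.6940 — all match ✓
No second candidate reproduces the full scan.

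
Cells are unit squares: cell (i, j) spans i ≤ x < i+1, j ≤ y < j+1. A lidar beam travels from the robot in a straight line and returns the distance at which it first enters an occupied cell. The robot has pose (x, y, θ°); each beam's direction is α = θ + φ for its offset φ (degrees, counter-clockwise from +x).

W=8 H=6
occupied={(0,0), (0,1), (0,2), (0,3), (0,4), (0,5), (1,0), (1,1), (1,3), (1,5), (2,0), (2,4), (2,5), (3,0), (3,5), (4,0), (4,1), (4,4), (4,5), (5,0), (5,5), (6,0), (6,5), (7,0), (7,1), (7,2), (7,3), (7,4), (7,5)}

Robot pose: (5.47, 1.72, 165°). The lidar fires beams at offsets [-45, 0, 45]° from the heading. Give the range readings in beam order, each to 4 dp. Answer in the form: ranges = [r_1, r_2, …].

beam 1: φ=-45°, α=120°
  dir = (cos 120°, sin 120°) = (-0.5000, 0.8660); from cell (5,1)
  next x-line at t=0.9400, next y-line at t=0.3233; Δt_x=2.0000, Δt_y=1.1547
    y: enter (5,2) at t=0.3233
    x: enter (4,2) at t=0.9400
    y: enter (4,3) at t=1.4780
    y: enter (4,4) at t=2.6327 ← occupied
  → r_1 = 2.6327
beam 2: φ=0°, α=165°
  dir = (cos 165°, sin 165°) = (-0.9659, 0.2588); from cell (5,1)
  next x-line at t=0.4866, next y-line at t=1.0818; Δt_x=1.0353, Δt_y=3.8637
    x: enter (4,1) at t=0.4866 ← occupied
  → r_2 = 0.4866
beam 3: φ=45°, α=210°
  dir = (cos 210°, sin 210°) = (-0.8660, -0.5000); from cell (5,1)
  next x-line at t=0.5427, next y-line at t=1.4400; Δt_x=1.1547, Δt_y=2.0000
    x: enter (4,1) at t=0.5427 ← occupied
  → r_3 = 0.5427

ranges = [2.6327, 0.4866, 0.5427]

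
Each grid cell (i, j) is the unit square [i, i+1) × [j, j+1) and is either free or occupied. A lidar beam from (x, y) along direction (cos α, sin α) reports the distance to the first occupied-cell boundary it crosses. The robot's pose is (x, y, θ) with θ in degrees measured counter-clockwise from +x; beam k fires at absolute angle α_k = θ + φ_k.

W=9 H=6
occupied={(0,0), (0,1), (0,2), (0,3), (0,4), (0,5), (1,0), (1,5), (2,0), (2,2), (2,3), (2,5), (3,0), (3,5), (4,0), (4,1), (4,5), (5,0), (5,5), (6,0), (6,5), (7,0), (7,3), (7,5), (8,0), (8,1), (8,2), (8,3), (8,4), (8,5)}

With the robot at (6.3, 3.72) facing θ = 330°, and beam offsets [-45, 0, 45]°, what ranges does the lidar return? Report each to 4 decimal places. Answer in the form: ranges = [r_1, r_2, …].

beam 1: φ=-45°, α=285°
  dir = (cos 285°, sin 285°) = (0.2588, -0.9659); from cell (6,3)
  next x-line at t=2.7046, next y-line at t=0.7454; Δt_x=3.8637, Δt_y=1.0353
    y: enter (6,2) at t=0.7454
    y: enter (6,1) at t=1.7807
    x: enter (7,1) at t=2.7046
    y: enter (7,0) at t=2.8160 ← occupied
  → r_1 = 2.8160
beam 2: φ=0°, α=330°
  dir = (cos 330°, sin 330°) = (0.8660, -0.5000); from cell (6,3)
  next x-line at t=0.8083, next y-line at t=1.4400; Δt_x=1.1547, Δt_y=2.0000
    x: enter (7,3) at t=0.8083 ← occupied
  → r_2 = 0.8083
beam 3: φ=45°, α=15°
  dir = (cos 15°, sin 15°) = (0.9659, 0.2588); from cell (6,3)
  next x-line at t=0.7247, next y-line at t=1.0818; Δt_x=1.0353, Δt_y=3.8637
    x: enter (7,3) at t=0.7247 ← occupied
  → r_3 = 0.7247

ranges = [2.8160, 0.8083, 0.7247]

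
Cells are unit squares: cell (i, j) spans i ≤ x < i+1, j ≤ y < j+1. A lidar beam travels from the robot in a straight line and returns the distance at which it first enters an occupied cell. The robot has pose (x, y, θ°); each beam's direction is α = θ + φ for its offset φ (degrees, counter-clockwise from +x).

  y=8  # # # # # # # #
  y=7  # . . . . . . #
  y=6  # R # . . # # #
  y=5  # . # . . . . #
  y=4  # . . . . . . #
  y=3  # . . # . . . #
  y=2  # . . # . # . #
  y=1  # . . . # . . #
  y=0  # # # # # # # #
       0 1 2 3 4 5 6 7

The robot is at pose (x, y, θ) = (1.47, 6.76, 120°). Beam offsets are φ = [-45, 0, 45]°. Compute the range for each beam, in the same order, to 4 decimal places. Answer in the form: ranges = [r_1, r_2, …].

ranges = [1.2837, 0.9400, 0.4866]

beam 1: φ=-45°, α=75°
  dir = (cos 75°, sin 75°) = (0.2588, 0.9659); from cell (1,6)
  next x-line at t=2.0478, next y-line at t=0.2485; Δt_x=3.8637, Δt_y=1.0353
    y: enter (1,7) at t=0.2485
    y: enter (1,8) at t=1.2837 ← occupied
  → r_1 = 1.2837
beam 2: φ=0°, α=120°
  dir = (cos 120°, sin 120°) = (-0.5000, 0.8660); from cell (1,6)
  next x-line at t=0.9400, next y-line at t=0.2771; Δt_x=2.0000, Δt_y=1.1547
    y: enter (1,7) at t=0.2771
    x: enter (0,7) at t=0.9400 ← occupied
  → r_2 = 0.9400
beam 3: φ=45°, α=165°
  dir = (cos 165°, sin 165°) = (-0.9659, 0.2588); from cell (1,6)
  next x-line at t=0.4866, next y-line at t=0.9273; Δt_x=1.0353, Δt_y=3.8637
    x: enter (0,6) at t=0.4866 ← occupied
  → r_3 = 0.4866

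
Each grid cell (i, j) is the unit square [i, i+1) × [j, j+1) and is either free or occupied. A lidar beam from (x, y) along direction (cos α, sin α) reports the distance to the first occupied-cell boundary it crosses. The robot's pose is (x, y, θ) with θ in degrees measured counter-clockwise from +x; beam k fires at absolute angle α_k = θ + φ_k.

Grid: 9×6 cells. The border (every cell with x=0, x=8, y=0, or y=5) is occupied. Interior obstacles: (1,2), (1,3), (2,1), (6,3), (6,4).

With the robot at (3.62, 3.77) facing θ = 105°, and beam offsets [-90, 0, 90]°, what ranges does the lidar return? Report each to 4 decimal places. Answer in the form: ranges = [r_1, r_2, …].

beam 1: φ=-90°, α=15°
  direction (0.9659, 0.2588); cell (3,3); t to first gridline: x 0.3934, y 0.8887 (then +1.0353 / +3.8637)
    (4,3) via x @ 0.3934
    (4,4) via y @ 0.8887
    (5,4) via x @ 1.4287
    (6,4) via x @ 2.4640  # hit
  → r_1 = 2.4640
beam 2: φ=0°, α=105°
  direction (-0.2588, 0.9659); cell (3,3); t to first gridline: x 2.3955, y 0.2381 (then +3.8637 / +1.0353)
    (3,4) via y @ 0.2381
    (3,5) via y @ 1.2734  # hit
  → r_2 = 1.2734
beam 3: φ=90°, α=195°
  direction (-0.9659, -0.2588); cell (3,3); t to first gridline: x 0.6419, y 2.9751 (then +1.0353 / +3.8637)
    (2,3) via x @ 0.6419
    (1,3) via x @ 1.6771  # hit
  → r_3 = 1.6771

ranges = [2.4640, 1.2734, 1.6771]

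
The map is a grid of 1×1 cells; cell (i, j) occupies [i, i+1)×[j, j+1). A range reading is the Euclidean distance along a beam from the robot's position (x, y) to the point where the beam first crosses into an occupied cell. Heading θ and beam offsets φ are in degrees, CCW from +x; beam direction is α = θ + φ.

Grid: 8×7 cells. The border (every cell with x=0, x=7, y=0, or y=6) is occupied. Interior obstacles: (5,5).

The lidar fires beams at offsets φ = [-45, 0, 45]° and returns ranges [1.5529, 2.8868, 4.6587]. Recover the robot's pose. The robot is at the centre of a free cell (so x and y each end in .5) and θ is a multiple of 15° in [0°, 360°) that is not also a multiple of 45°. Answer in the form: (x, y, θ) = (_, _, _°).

The pose lattice has 29·16 = 464 candidates. Test each by forward raycasting.
  (4.5, 5.5, 165°): beam 1 = 0.5774 ≠ 1.5529 ✗
  (2.5, 2.5, 210°): beam 2 = 1.7321 ≠ 2.8868 ✗
  (6.5, 4.5, 75°): beam 1 = 0.5774 ≠ 1.5529 ✗
  …
  (5.5, 3.5, 120°): r_1=1.5529, r_2=2.8868, r_3=4.6587 — all match ✓
No second candidate reproduces the full scan.

(x, y, θ) = (5.5, 3.5, 120°)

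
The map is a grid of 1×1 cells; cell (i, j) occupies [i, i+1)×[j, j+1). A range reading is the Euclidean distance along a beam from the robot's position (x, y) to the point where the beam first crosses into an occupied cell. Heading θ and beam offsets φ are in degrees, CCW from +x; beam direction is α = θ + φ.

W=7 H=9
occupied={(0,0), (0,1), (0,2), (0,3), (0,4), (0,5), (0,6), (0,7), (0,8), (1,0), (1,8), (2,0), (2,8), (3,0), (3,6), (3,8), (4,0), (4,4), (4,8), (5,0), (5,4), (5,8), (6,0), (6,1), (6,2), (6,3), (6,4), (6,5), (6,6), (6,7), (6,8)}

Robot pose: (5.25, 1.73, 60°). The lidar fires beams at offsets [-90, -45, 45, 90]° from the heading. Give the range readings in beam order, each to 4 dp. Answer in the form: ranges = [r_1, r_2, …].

ranges = [0.8660, 0.7765, 2.3501, 4.9075]

beam 1: φ=-90°, α=330°
  direction (0.8660, -0.5000); cell (5,1); t to first gridline: x 0.8660, y 1.4600 (then +1.1547 / +2.0000)
    (6,1) via x @ 0.8660  # hit
  → r_1 = 0.8660
beam 2: φ=-45°, α=15°
  direction (0.9659, 0.2588); cell (5,1); t to first gridline: x 0.7765, y 1.0432 (then +1.0353 / +3.8637)
    (6,1) via x @ 0.7765  # hit
  → r_2 = 0.7765
beam 3: φ=45°, α=105°
  direction (-0.2588, 0.9659); cell (5,1); t to first gridline: x 0.9659, y 0.2795 (then +3.8637 / +1.0353)
    (5,2) via y @ 0.2795
    (4,2) via x @ 0.9659
    (4,3) via y @ 1.3148
    (4,4) via y @ 2.3501  # hit
  → r_3 = 2.3501
beam 4: φ=90°, α=150°
  direction (-0.8660, 0.5000); cell (5,1); t to first gridline: x 0.2887, y 0.5400 (then +1.1547 / +2.0000)
    (4,1) via x @ 0.2887
    (4,2) via y @ 0.5400
    (3,2) via x @ 1.4434
    (3,3) via y @ 2.5400
    (2,3) via x @ 2.5981
    (1,3) via x @ 3.7528
    (1,4) via y @ 4.5400
    (0,4) via x @ 4.9075  # hit
  → r_4 = 4.9075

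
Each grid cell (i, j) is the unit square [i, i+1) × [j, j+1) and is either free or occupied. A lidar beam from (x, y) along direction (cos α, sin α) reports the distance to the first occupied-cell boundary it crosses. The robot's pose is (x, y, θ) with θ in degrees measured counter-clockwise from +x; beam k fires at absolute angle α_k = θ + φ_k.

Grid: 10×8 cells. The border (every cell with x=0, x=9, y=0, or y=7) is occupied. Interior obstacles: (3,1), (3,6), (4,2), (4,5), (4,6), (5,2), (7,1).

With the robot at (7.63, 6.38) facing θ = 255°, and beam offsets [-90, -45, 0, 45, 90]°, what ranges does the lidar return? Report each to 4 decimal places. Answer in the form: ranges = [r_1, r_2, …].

ranges = [2.3955, 7.6557, 5.5698, 2.7400, 1.4183]

beam 1: φ=-90°, α=165°
  cosα=-0.9659 sinα=0.2588 | (7,6) | tMaxX 0.6522 tMaxY 2.3955 | tΔX 1.0353 tΔY 3.8637
    t=0.6522 [x] (6,6)
    t=1.6875 [x] (5,6)
    t=2.3955 [y] (5,7) — stop
  → r_1 = 2.3955
beam 2: φ=-45°, α=210°
  cosα=-0.8660 sinα=-0.5000 | (7,6) | tMaxX 0.7275 tMaxY 0.7600 | tΔX 1.1547 tΔY 2.0000
    t=0.7275 [x] (6,6)
    t=0.7600 [y] (6,5)
    t=1.8822 [x] (5,5)
    t=2.7600 [y] (5,4)
    t=3.0369 [x] (4,4)
    t=4.1916 [x] (3,4)
    t=4.7600 [y] (3,3)
    t=5.3463 [x] (2,3)
    t=6.5010 [x] (1,3)
    t=6.7600 [y] (1,2)
    t=7.6557 [x] (0,2) — stop
  → r_2 = 7.6557
beam 3: φ=0°, α=255°
  cosα=-0.2588 sinα=-0.9659 | (7,6) | tMaxX 2.4341 tMaxY 0.3934 | tΔX 3.8637 tΔY 1.0353
    t=0.3934 [y] (7,5)
    t=1.4287 [y] (7,4)
    t=2.4341 [x] (6,4)
    t=2.4640 [y] (6,3)
    t=3.4992 [y] (6,2)
    t=4.5345 [y] (6,1)
    t=5.5698 [y] (6,0) — stop
  → r_3 = 5.5698
beam 4: φ=45°, α=300°
  cosα=0.5000 sinα=-0.8660 | (7,6) | tMaxX 0.7400 tMaxY 0.4388 | tΔX 2.0000 tΔY 1.1547
    t=0.4388 [y] (7,5)
    t=0.7400 [x] (8,5)
    t=1.5935 [y] (8,4)
    t=2.7400 [x] (9,4) — stop
  → r_4 = 2.7400
beam 5: φ=90°, α=345°
  cosα=0.9659 sinα=-0.2588 | (7,6) | tMaxX 0.3831 tMaxY 1.4682 | tΔX 1.0353 tΔY 3.8637
    t=0.3831 [x] (8,6)
    t=1.4183 [x] (9,6) — stop
  → r_5 = 1.4183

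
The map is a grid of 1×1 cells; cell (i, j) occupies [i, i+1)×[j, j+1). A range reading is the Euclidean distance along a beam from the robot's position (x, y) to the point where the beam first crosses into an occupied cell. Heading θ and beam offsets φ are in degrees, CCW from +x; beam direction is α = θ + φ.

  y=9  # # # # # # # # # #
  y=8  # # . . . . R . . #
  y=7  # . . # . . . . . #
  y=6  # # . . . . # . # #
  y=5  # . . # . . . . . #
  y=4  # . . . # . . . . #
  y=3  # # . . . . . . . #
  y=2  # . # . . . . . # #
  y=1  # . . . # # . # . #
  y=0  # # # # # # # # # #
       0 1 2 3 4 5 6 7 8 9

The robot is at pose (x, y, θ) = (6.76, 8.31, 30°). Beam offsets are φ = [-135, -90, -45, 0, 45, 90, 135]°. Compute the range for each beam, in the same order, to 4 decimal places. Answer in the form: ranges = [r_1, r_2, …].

beam 1: φ=-135°, α=255°
  dir = (cos 255°, sin 255°) = (-0.2588, -0.9659); from cell (6,8)
  next x-line at t=2.9364, next y-line at t=0.3209; Δt_x=3.8637, Δt_y=1.0353
    y: enter (6,7) at t=0.3209
    y: enter (6,6) at t=1.3562 ← occupied
  → r_1 = 1.3562
beam 2: φ=-90°, α=300°
  dir = (cos 300°, sin 300°) = (0.5000, -0.8660); from cell (6,8)
  next x-line at t=0.4800, next y-line at t=0.3580; Δt_x=2.0000, Δt_y=1.1547
    y: enter (6,7) at t=0.3580
    x: enter (7,7) at t=0.4800
    y: enter (7,6) at t=1.5127
    x: enter (8,6) at t=2.4800 ← occupied
  → r_2 = 2.4800
beam 3: φ=-45°, α=345°
  dir = (cos 345°, sin 345°) = (0.9659, -0.2588); from cell (6,8)
  next x-line at t=0.2485, next y-line at t=1.1977; Δt_x=1.0353, Δt_y=3.8637
    x: enter (7,8) at t=0.2485
    y: enter (7,7) at t=1.1977
    x: enter (8,7) at t=1.2837
    x: enter (9,7) at t=2.3190 ← occupied
  → r_3 = 2.3190
beam 4: φ=0°, α=30°
  dir = (cos 30°, sin 30°) = (0.8660, 0.5000); from cell (6,8)
  next x-line at t=0.2771, next y-line at t=1.3800; Δt_x=1.1547, Δt_y=2.0000
    x: enter (7,8) at t=0.2771
    y: enter (7,9) at t=1.3800 ← occupied
  → r_4 = 1.3800
beam 5: φ=45°, α=75°
  dir = (cos 75°, sin 75°) = (0.2588, 0.9659); from cell (6,8)
  next x-line at t=0.9273, next y-line at t=0.7143; Δt_x=3.8637, Δt_y=1.0353
    y: enter (6,9) at t=0.7143 ← occupied
  → r_5 = 0.7143
beam 6: φ=90°, α=120°
  dir = (cos 120°, sin 120°) = (-0.5000, 0.8660); from cell (6,8)
  next x-line at t=1.5200, next y-line at t=0.7967; Δt_x=2.0000, Δt_y=1.1547
    y: enter (6,9) at t=0.7967 ← occupied
  → r_6 = 0.7967
beam 7: φ=135°, α=165°
  dir = (cos 165°, sin 165°) = (-0.9659, 0.2588); from cell (6,8)
  next x-line at t=0.7868, next y-line at t=2.6660; Δt_x=1.0353, Δt_y=3.8637
    x: enter (5,8) at t=0.7868
    x: enter (4,8) at t=1.8221
    y: enter (4,9) at t=2.6660 ← occupied
  → r_7 = 2.6660

ranges = [1.3562, 2.4800, 2.3190, 1.3800, 0.7143, 0.7967, 2.6660]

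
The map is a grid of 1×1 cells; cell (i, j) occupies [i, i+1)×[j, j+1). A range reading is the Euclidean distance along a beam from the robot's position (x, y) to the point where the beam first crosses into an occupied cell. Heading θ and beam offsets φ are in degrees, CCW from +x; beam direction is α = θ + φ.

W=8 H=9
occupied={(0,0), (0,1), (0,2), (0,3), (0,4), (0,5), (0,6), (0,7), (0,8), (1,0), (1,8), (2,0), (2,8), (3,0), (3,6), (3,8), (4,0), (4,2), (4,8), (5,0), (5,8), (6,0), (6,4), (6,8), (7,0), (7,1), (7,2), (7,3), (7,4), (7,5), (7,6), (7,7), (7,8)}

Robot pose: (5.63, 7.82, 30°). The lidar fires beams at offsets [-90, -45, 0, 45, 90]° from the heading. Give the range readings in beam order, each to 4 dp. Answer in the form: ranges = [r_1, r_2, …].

beam 1: φ=-90°, α=300°
  direction (0.5000, -0.8660); cell (5,7); t to first gridline: x 0.7400, y 0.9469 (then +2.0000 / +1.1547)
    (6,7) via x @ 0.7400
    (6,6) via y @ 0.9469
    (6,5) via y @ 2.1016
    (7,5) via x @ 2.7400  # hit
  → r_1 = 2.7400
beam 2: φ=-45°, α=345°
  direction (0.9659, -0.2588); cell (5,7); t to first gridline: x 0.3831, y 3.1682 (then +1.0353 / +3.8637)
    (6,7) via x @ 0.3831
    (7,7) via x @ 1.4183  # hit
  → r_2 = 1.4183
beam 3: φ=0°, α=30°
  direction (0.8660, 0.5000); cell (5,7); t to first gridline: x 0.4272, y 0.3600 (then +1.1547 / +2.0000)
    (5,8) via y @ 0.3600  # hit
  → r_3 = 0.3600
beam 4: φ=45°, α=75°
  direction (0.2588, 0.9659); cell (5,7); t to first gridline: x 1.4296, y 0.1863 (then +3.8637 / +1.0353)
    (5,8) via y @ 0.1863  # hit
  → r_4 = 0.1863
beam 5: φ=90°, α=120°
  direction (-0.5000, 0.8660); cell (5,7); t to first gridline: x 1.2600, y 0.2078 (then +2.0000 / +1.1547)
    (5,8) via y @ 0.2078  # hit
  → r_5 = 0.2078

ranges = [2.7400, 1.4183, 0.3600, 0.1863, 0.2078]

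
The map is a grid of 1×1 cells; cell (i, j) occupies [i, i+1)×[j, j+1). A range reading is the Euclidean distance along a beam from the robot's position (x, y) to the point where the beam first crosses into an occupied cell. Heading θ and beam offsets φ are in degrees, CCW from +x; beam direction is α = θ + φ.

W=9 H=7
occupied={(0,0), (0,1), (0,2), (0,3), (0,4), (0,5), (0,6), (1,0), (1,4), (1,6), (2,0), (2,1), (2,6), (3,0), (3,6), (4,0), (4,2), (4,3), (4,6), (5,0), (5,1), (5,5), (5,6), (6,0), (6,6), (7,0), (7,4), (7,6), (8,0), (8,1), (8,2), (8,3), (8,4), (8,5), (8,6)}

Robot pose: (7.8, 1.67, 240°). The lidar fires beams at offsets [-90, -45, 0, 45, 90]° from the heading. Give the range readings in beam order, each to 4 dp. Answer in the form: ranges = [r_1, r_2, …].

beam 1: φ=-90°, α=150°
  cosα=-0.8660 sinα=0.5000 | (7,1) | tMaxX 0.9238 tMaxY 0.6600 | tΔX 1.1547 tΔY 2.0000
    t=0.6600 [y] (7,2)
    t=0.9238 [x] (6,2)
    t=2.0785 [x] (5,2)
    t=2.6600 [y] (5,3)
    t=3.2332 [x] (4,3) — stop
  → r_1 = 3.2332
beam 2: φ=-45°, α=195°
  cosα=-0.9659 sinα=-0.2588 | (7,1) | tMaxX 0.8282 tMaxY 2.5887 | tΔX 1.0353 tΔY 3.8637
    t=0.8282 [x] (6,1)
    t=1.8635 [x] (5,1) — stop
  → r_2 = 1.8635
beam 3: φ=0°, α=240°
  cosα=-0.5000 sinα=-0.8660 | (7,1) | tMaxX 1.6000 tMaxY 0.7736 | tΔX 2.0000 tΔY 1.1547
    t=0.7736 [y] (7,0) — stop
  → r_3 = 0.7736
beam 4: φ=45°, α=285°
  cosα=0.2588 sinα=-0.9659 | (7,1) | tMaxX 0.7727 tMaxY 0.6936 | tΔX 3.8637 tΔY 1.0353
    t=0.6936 [y] (7,0) — stop
  → r_4 = 0.6936
beam 5: φ=90°, α=330°
  cosα=0.8660 sinα=-0.5000 | (7,1) | tMaxX 0.2309 tMaxY 1.3400 | tΔX 1.1547 tΔY 2.0000
    t=0.2309 [x] (8,1) — stop
  → r_5 = 0.2309

ranges = [3.2332, 1.8635, 0.7736, 0.6936, 0.2309]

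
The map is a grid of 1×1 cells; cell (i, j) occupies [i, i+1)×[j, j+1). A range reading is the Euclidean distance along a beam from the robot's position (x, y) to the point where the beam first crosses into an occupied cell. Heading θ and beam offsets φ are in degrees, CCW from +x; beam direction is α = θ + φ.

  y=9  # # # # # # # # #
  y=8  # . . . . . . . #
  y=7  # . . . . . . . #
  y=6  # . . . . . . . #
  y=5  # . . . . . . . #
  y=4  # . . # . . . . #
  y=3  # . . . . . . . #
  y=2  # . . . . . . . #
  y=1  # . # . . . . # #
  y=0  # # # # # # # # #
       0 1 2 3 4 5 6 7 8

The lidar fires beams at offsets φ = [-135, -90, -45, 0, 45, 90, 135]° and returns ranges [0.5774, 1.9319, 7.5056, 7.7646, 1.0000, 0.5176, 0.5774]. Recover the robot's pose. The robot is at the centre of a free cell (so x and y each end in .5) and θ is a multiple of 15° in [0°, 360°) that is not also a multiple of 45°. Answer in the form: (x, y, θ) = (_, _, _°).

Enumerate (i+0.5, j+0.5, θ) over the 53 free cells and 16 admissible headings. For each, cast all 7 beams and compare to the given ranges.
  (5.5, 3.5, 105°): beam 1 = 2.8868 ≠ 0.5774 ✗
  (5.5, 3.5, 195°): beam 1 = 5.0000 ≠ 0.5774 ✗
  (6.5, 3.5, 255°): beam 1 = 6.3509 ≠ 0.5774 ✗
  (2.5, 5.5, 60°): beam 1 = 4.6587 ≠ 0.5774 ✗
  …
  (7.5, 8.5, 255°): r_1=0.5774, r_2=1.9319, r_3=7.5056, r_4=7.7646, r_5=1.0000, r_6=0.5176, r_7=0.5774 — all match ✓
Unique over the lattice → pose = (7.5, 8.5, 255°).

(x, y, θ) = (7.5, 8.5, 255°)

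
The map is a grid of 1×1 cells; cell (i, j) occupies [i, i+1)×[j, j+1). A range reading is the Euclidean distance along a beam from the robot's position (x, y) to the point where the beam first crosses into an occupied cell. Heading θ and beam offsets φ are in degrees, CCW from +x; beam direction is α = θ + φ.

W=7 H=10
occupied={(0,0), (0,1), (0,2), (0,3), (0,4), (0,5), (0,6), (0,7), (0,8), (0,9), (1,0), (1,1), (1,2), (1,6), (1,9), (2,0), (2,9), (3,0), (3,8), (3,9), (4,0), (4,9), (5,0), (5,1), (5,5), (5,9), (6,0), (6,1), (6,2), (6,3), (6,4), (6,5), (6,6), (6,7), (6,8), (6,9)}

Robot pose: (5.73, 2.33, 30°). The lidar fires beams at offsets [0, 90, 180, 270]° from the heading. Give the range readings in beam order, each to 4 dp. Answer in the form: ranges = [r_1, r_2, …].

ranges = [0.3118, 7.7019, 0.6600, 0.3811]

beam 1: φ=0°, α=30°
  cosα=0.8660 sinα=0.5000 | (5,2) | tMaxX 0.3118 tMaxY 1.3400 | tΔX 1.1547 tΔY 2.0000
    t=0.3118 [x] (6,2) — stop
  → r_1 = 0.3118
beam 2: φ=90°, α=120°
  cosα=-0.5000 sinα=0.8660 | (5,2) | tMaxX 1.4600 tMaxY 0.7736 | tΔX 2.0000 tΔY 1.1547
    t=0.7736 [y] (5,3)
    t=1.4600 [x] (4,3)
    t=1.9283 [y] (4,4)
    t=3.0831 [y] (4,5)
    t=3.4600 [x] (3,5)
    t=4.2378 [y] (3,6)
    t=5.3925 [y] (3,7)
    t=5.4600 [x] (2,7)
    t=6.5472 [y] (2,8)
    t=7.4600 [x] (1,8)
    t=7.7019 [y] (1,9) — stop
  → r_2 = 7.7019
beam 3: φ=180°, α=210°
  cosα=-0.8660 sinα=-0.5000 | (5,2) | tMaxX 0.8429 tMaxY 0.6600 | tΔX 1.1547 tΔY 2.0000
    t=0.6600 [y] (5,1) — stop
  → r_3 = 0.6600
beam 4: φ=270°, α=300°
  cosα=0.5000 sinα=-0.8660 | (5,2) | tMaxX 0.5400 tMaxY 0.3811 | tΔX 2.0000 tΔY 1.1547
    t=0.3811 [y] (5,1) — stop
  → r_4 = 0.3811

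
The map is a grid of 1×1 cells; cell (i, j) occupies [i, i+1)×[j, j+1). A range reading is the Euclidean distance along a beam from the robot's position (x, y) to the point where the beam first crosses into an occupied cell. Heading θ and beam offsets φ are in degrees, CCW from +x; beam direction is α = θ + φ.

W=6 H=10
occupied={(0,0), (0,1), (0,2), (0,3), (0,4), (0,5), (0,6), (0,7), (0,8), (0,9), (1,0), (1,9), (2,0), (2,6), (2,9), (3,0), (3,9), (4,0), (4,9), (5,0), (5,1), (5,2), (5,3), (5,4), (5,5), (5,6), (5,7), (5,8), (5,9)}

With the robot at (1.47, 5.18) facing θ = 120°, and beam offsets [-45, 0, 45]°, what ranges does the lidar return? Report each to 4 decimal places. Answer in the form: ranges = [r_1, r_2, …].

beam 1: φ=-45°, α=75°
  cosα=0.2588 sinα=0.9659 | (1,5) | tMaxX 2.0478 tMaxY 0.8489 | tΔX 3.8637 tΔY 1.0353
    t=0.8489 [y] (1,6)
    t=1.8842 [y] (1,7)
    t=2.0478 [x] (2,7)
    t=2.9195 [y] (2,8)
    t=3.9548 [y] (2,9) — stop
  → r_1 = 3.9548
beam 2: φ=0°, α=120°
  cosα=-0.5000 sinα=0.8660 | (1,5) | tMaxX 0.9400 tMaxY 0.9469 | tΔX 2.0000 tΔY 1.1547
    t=0.9400 [x] (0,5) — stop
  → r_2 = 0.9400
beam 3: φ=45°, α=165°
  cosα=-0.9659 sinα=0.2588 | (1,5) | tMaxX 0.4866 tMaxY 3.1682 | tΔX 1.0353 tΔY 3.8637
    t=0.4866 [x] (0,5) — stop
  → r_3 = 0.4866

ranges = [3.9548, 0.9400, 0.4866]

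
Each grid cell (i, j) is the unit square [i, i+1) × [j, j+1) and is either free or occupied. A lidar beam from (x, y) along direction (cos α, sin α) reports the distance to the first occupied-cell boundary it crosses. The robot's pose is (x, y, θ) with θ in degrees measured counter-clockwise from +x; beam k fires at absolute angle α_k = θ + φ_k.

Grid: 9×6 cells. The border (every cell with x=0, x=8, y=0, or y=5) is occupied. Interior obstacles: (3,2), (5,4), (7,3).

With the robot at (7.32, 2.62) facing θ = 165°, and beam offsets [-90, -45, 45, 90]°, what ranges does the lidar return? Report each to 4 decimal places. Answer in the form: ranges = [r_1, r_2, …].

beam 1: φ=-90°, α=75°
  dir = (cos 75°, sin 75°) = (0.2588, 0.9659); from cell (7,2)
  next x-line at t=2.6273, next y-line at t=0.3934; Δt_x=3.8637, Δt_y=1.0353
    y: enter (7,3) at t=0.3934 ← occupied
  → r_1 = 0.3934
beam 2: φ=-45°, α=120°
  dir = (cos 120°, sin 120°) = (-0.5000, 0.8660); from cell (7,2)
  next x-line at t=0.6400, next y-line at t=0.4388; Δt_x=2.0000, Δt_y=1.1547
    y: enter (7,3) at t=0.4388 ← occupied
  → r_2 = 0.4388
beam 3: φ=45°, α=210°
  dir = (cos 210°, sin 210°) = (-0.8660, -0.5000); from cell (7,2)
  next x-line at t=0.3695, next y-line at t=1.2400; Δt_x=1.1547, Δt_y=2.0000
    x: enter (6,2) at t=0.3695
    y: enter (6,1) at t=1.2400
    x: enter (5,1) at t=1.5242
    x: enter (4,1) at t=2.6789
    y: enter (4,0) at t=3.2400 ← occupied
  → r_3 = 3.2400
beam 4: φ=90°, α=255°
  dir = (cos 255°, sin 255°) = (-0.2588, -0.9659); from cell (7,2)
  next x-line at t=1.2364, next y-line at t=0.6419; Δt_x=3.8637, Δt_y=1.0353
    y: enter (7,1) at t=0.6419
    x: enter (6,1) at t=1.2364
    y: enter (6,0) at t=1.6771 ← occupied
  → r_4 = 1.6771

ranges = [0.3934, 0.4388, 3.2400, 1.6771]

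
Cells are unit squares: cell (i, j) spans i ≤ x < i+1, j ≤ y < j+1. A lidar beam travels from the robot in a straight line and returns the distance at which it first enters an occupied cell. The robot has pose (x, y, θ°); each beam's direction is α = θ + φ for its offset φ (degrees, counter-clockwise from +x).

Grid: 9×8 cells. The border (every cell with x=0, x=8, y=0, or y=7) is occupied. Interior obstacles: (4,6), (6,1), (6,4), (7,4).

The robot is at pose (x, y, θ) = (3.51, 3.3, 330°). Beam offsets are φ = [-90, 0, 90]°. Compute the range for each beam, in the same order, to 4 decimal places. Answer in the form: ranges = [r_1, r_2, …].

beam 1: φ=-90°, α=240°
  direction (-0.5000, -0.8660); cell (3,3); t to first gridline: x 1.0200, y 0.3464 (then +2.0000 / +1.1547)
    (3,2) via y @ 0.3464
    (2,2) via x @ 1.0200
    (2,1) via y @ 1.5011
    (2,0) via y @ 2.6558  # hit
  → r_1 = 2.6558
beam 2: φ=0°, α=330°
  direction (0.8660, -0.5000); cell (3,3); t to first gridline: x 0.5658, y 0.6000 (then +1.1547 / +2.0000)
    (4,3) via x @ 0.5658
    (4,2) via y @ 0.6000
    (5,2) via x @ 1.7205
    (5,1) via y @ 2.6000
    (6,1) via x @ 2.8752  # hit
  → r_2 = 2.8752
beam 3: φ=90°, α=60°
  direction (0.5000, 0.8660); cell (3,3); t to first gridline: x 0.9800, y 0.8083 (then +2.0000 / +1.1547)
    (3,4) via y @ 0.8083
    (4,4) via x @ 0.9800
    (4,5) via y @ 1.9630
    (5,5) via x @ 2.9800
    (5,6) via y @ 3.1177
    (5,7) via y @ 4.2724  # hit
  → r_3 = 4.2724

ranges = [2.6558, 2.8752, 4.2724]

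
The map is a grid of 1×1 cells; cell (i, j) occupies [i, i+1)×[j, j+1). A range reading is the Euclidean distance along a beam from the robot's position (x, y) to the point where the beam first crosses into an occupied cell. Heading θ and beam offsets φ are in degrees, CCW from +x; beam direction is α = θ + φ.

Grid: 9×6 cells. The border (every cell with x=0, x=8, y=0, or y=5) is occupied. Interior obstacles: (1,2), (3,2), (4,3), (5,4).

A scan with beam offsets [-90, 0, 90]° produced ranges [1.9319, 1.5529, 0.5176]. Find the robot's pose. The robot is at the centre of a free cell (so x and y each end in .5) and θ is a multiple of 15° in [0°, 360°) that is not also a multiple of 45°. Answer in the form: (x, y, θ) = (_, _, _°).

The pose lattice has 24·16 = 384 candidates. Test each by forward raycasting.
  (3.5, 4.5, 330°): beam 1 = 4.0415 ≠ 1.9319 ✗
  (4.5, 1.5, 300°): beam 1 = 1.0000 ≠ 1.9319 ✗
  (2.5, 4.5, 345°): beam 2 = 1.9319 ≠ 1.5529 ✗
  (1.5, 4.5, 330°): beam 1 = 1.0000 ≠ 1.9319 ✗
  (2.5, 3.5, 300°): beam 1 = 1.0000 ≠ 1.9319 ✗
  …
  (1.5, 3.5, 75°): r_1=1.9319, r_2=1.5529, r_3=0.5176 — all match ✓
No second candidate reproduces the full scan.

(x, y, θ) = (1.5, 3.5, 75°)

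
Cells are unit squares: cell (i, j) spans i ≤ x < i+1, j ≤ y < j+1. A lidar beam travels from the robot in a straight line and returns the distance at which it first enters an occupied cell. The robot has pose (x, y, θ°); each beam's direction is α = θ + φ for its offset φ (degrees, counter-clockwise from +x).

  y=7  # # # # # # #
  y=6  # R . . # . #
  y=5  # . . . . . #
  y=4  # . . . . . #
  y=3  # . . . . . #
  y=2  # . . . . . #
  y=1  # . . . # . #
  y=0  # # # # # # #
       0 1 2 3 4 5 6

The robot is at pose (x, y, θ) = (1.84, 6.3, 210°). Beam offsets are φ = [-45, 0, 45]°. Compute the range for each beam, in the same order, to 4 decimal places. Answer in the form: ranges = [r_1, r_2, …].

beam 1: φ=-45°, α=165°
  direction (-0.9659, 0.2588); cell (1,6); t to first gridline: x 0.8696, y 2.7046 (then +1.0353 / +3.8637)
    (0,6) via x @ 0.8696  # hit
  → r_1 = 0.8696
beam 2: φ=0°, α=210°
  direction (-0.8660, -0.5000); cell (1,6); t to first gridline: x 0.9699, y 0.6000 (then +1.1547 / +2.0000)
    (1,5) via y @ 0.6000
    (0,5) via x @ 0.9699  # hit
  → r_2 = 0.9699
beam 3: φ=45°, α=255°
  direction (-0.2588, -0.9659); cell (1,6); t to first gridline: x 3.2455, y 0.3106 (then +3.8637 / +1.0353)
    (1,5) via y @ 0.3106
    (1,4) via y @ 1.3459
    (1,3) via y @ 2.3811
    (0,3) via x @ 3.2455  # hit
  → r_3 = 3.2455

ranges = [0.8696, 0.9699, 3.2455]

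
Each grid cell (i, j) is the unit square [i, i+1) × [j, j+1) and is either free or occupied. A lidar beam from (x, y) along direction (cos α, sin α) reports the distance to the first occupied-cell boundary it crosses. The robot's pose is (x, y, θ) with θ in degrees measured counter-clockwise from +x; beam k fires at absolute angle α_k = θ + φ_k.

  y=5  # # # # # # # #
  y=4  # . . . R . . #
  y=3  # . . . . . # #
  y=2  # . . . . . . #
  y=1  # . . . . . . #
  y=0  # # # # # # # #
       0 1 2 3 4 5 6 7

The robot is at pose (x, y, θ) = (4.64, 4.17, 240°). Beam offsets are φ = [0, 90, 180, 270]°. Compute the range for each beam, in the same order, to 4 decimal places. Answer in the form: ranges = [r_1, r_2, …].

ranges = [3.6604, 1.5704, 0.9584, 1.6600]

beam 1: φ=0°, α=240°
  d=(-0.5000,-0.8660)  start (4,4)  tX=1.2800 tY=0.1963  stride 1/|dx|=2.0000 1/|dy|=1.1547
    cross y-line → (4,3), t=0.1963
    cross x-line → (3,3), t=1.2800
    cross y-line → (3,2), t=1.3510
    cross y-line → (3,1), t=2.5057
    cross x-line → (2,1), t=3.2800
    cross y-line → (2,0), t=3.6604 (wall)
  → r_1 = 3.6604
beam 2: φ=90°, α=330°
  d=(0.8660,-0.5000)  start (4,4)  tX=0.4157 tY=0.3400  stride 1/|dx|=1.1547 1/|dy|=2.0000
    cross y-line → (4,3), t=0.3400
    cross x-line → (5,3), t=0.4157
    cross x-line → (6,3), t=1.5704 (wall)
  → r_2 = 1.5704
beam 3: φ=180°, α=60°
  d=(0.5000,0.8660)  start (4,4)  tX=0.7200 tY=0.9584  stride 1/|dx|=2.0000 1/|dy|=1.1547
    cross x-line → (5,4), t=0.7200
    cross y-line → (5,5), t=0.9584 (wall)
  → r_3 = 0.9584
beam 4: φ=270°, α=150°
  d=(-0.8660,0.5000)  start (4,4)  tX=0.7390 tY=1.6600  stride 1/|dx|=1.1547 1/|dy|=2.0000
    cross x-line → (3,4), t=0.7390
    cross y-line → (3,5), t=1.6600 (wall)
  → r_4 = 1.6600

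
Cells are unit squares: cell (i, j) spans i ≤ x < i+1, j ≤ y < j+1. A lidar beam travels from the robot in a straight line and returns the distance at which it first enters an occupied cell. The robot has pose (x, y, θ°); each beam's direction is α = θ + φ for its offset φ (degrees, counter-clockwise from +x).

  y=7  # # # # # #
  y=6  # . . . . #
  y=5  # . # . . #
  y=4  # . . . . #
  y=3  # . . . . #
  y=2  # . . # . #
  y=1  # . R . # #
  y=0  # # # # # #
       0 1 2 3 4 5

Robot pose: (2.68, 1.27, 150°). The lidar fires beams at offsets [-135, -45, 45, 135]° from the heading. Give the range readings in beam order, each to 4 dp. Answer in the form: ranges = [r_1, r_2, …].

beam 1: φ=-135°, α=15°
  direction (0.9659, 0.2588); cell (2,1); t to first gridline: x 0.3313, y 2.8205 (then +1.0353 / +3.8637)
    (3,1) via x @ 0.3313
    (4,1) via x @ 1.3666  # hit
  → r_1 = 1.3666
beam 2: φ=-45°, α=105°
  direction (-0.2588, 0.9659); cell (2,1); t to first gridline: x 2.6273, y 0.7558 (then +3.8637 / +1.0353)
    (2,2) via y @ 0.7558
    (2,3) via y @ 1.7910
    (1,3) via x @ 2.6273
    (1,4) via y @ 2.8263
    (1,5) via y @ 3.8616
    (1,6) via y @ 4.8969
    (1,7) via y @ 5.9321  # hit
  → r_2 = 5.9321
beam 3: φ=45°, α=195°
  direction (-0.9659, -0.2588); cell (2,1); t to first gridline: x 0.7040, y 1.0432 (then +1.0353 / +3.8637)
    (1,1) via x @ 0.7040
    (1,0) via y @ 1.0432  # hit
  → r_3 = 1.0432
beam 4: φ=135°, α=285°
  direction (0.2588, -0.9659); cell (2,1); t to first gridline: x 1.2364, y 0.2795 (then +3.8637 / +1.0353)
    (2,0) via y @ 0.2795  # hit
  → r_4 = 0.2795

ranges = [1.3666, 5.9321, 1.0432, 0.2795]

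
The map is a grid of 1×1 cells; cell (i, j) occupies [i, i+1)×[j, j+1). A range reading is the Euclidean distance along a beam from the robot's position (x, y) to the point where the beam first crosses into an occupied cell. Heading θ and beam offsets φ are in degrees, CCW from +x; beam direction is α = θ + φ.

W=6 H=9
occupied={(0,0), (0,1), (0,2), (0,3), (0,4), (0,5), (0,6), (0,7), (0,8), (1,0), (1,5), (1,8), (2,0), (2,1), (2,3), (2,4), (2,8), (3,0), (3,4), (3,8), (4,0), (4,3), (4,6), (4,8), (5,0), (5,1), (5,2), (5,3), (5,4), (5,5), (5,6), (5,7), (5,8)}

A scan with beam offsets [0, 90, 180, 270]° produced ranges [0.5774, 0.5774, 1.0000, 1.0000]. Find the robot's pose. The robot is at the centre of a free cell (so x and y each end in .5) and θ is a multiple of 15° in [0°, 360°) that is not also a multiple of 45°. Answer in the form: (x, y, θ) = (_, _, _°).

Enumerate (i+0.5, j+0.5, θ) over the 21 free cells and 16 admissible headings. For each, cast all 4 beams and compare to the given ranges.
  (1.5, 1.5, 150°): beam 3 = 0.5774 ≠ 1.0000 ✗
  (3.5, 1.5, 330°): beam 1 = 1.0000 ≠ 0.5774 ✗
  (2.5, 2.5, 75°): beam 1 = 0.5176 ≠ 0.5774 ✗
  (4.5, 1.5, 300°): beam 3 = 2.8868 ≠ 1.0000 ✗
  …
  (4.5, 5.5, 30°): r_1=0.5774, r_2=0.5774, r_3=1.0000, r_4=1.0000 — all match ✓
Unique over the lattice → pose = (4.5, 5.5, 30°).

(x, y, θ) = (4.5, 5.5, 30°)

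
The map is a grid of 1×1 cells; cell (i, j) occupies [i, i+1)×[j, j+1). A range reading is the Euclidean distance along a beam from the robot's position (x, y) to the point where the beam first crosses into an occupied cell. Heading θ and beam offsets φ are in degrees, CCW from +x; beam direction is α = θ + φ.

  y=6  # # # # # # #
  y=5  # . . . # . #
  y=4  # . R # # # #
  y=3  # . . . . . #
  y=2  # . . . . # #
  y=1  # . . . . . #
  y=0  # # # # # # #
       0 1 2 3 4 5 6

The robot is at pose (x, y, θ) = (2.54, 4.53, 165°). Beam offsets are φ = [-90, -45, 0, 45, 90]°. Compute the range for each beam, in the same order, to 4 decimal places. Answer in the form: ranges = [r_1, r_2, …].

beam 1: φ=-90°, α=75°
  d=(0.2588,0.9659)  start (2,4)  tX=1.7773 tY=0.4866  stride 1/|dx|=3.8637 1/|dy|=1.0353
    cross y-line → (2,5), t=0.4866
    cross y-line → (2,6), t=1.5219 (wall)
  → r_1 = 1.5219
beam 2: φ=-45°, α=120°
  d=(-0.5000,0.8660)  start (2,4)  tX=1.0800 tY=0.5427  stride 1/|dx|=2.0000 1/|dy|=1.1547
    cross y-line → (2,5), t=0.5427
    cross x-line → (1,5), t=1.0800
    cross y-line → (1,6), t=1.6974 (wall)
  → r_2 = 1.6974
beam 3: φ=0°, α=165°
  d=(-0.9659,0.2588)  start (2,4)  tX=0.5590 tY=1.8159  stride 1/|dx|=1.0353 1/|dy|=3.8637
    cross x-line → (1,4), t=0.5590
    cross x-line → (0,4), t=1.5943 (wall)
  → r_3 = 1.5943
beam 4: φ=45°, α=210°
  d=(-0.8660,-0.5000)  start (2,4)  tX=0.6235 tY=1.0600  stride 1/|dx|=1.1547 1/|dy|=2.0000
    cross x-line → (1,4), t=0.6235
    cross y-line → (1,3), t=1.0600
    cross x-line → (0,3), t=1.7782 (wall)
  → r_4 = 1.7782
beam 5: φ=90°, α=255°
  d=(-0.2588,-0.9659)  start (2,4)  tX=2.0864 tY=0.5487  stride 1/|dx|=3.8637 1/|dy|=1.0353
    cross y-line → (2,3), t=0.5487
    cross y-line → (2,2), t=1.5840
    cross x-line → (1,2), t=2.0864
    cross y-line → (1,1), t=2.6192
    cross y-line → (1,0), t=3.6545 (wall)
  → r_5 = 3.6545

ranges = [1.5219, 1.6974, 1.5943, 1.7782, 3.6545]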